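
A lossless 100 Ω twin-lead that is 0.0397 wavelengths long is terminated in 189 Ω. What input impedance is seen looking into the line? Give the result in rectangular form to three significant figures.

Z_in ≈ 163 − j53.2 Ω

βl = 2π × 0.0397 = 14.3°
tan(βl) = tan(14.3°) = 0.255
Z_in = Z_0·(Z_L + jZ_0·tanβl)/(Z_0 + jZ_L·tanβl)
     = 100·(189 + j25.5)/(100 + j48.1)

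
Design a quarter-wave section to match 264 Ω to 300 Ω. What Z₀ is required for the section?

Z_qwt ≈ 281 Ω

Z_qwt = √(Z_0·R_L) = √(300 × 264) = √79200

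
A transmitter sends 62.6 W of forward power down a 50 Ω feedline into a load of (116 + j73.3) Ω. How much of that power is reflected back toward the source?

|Γ| = |(66 + j73.3)/(166 + j73.3)| = 0.544
|Γ|² = 0.295
P_refl = |Γ|²·P_inc = 18.5 W, P_del = (1 − |Γ|²)·P_inc = 44.1 W

P_reflected ≈ 18.5 W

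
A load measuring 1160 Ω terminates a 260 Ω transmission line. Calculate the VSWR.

VSWR ≈ 4.46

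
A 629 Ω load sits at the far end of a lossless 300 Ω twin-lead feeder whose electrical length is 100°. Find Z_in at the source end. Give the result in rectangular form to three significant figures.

tan(βl) = tan(100°) = -5.67
Z_in = Z_0·(Z_L + jZ_0·tanβl)/(Z_0 + jZ_L·tanβl)
     = 300·(629 − j1700)/(300 − j3570)

Z_in ≈ 146 + j40.6 Ω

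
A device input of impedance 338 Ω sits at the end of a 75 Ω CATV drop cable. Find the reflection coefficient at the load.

Γ = 0.637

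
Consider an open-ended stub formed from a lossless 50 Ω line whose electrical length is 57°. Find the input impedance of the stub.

Z_in ≈ −j32.5 Ω

tan(βl) = 1.54
For an open-ended stub, Z_in = −jZ_0·cot(βl) = −jZ_0/tan(βl)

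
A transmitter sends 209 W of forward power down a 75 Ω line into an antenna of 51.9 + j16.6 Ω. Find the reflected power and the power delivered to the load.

|Γ| = |(-23.1 + j16.6)/(126.9 + j16.6)| = 0.222
|Γ|² = 0.0494
P_refl = |Γ|²·P_inc = 10.3 W, P_del = (1 − |Γ|²)·P_inc = 199 W

P_reflected ≈ 10.3 W; P_delivered ≈ 199 W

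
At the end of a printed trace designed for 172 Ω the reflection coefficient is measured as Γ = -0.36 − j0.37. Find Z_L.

Z_L ≈ 63.5 − j64.1 Ω

Z_L = Z_0·(1 + Γ)/(1 − Γ) = 172·(0.64 − j0.37)/(1.36 + j0.37)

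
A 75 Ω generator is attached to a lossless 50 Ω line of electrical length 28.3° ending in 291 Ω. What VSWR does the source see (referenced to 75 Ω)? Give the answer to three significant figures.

tan(βl) = 0.538
Z_in = Z_0·(Z_L + jZ_0·tanβl)/(Z_0 + jZ_L·tanβl) = 34.7 − j81.8 Ω
Γ_s = (Z_in − Z_s)/(Z_in + Z_s) = (-40.3 − j81.8)/(110 − j81.8), |Γ_s| = 0.666
VSWR = (1 + |Γ_s|)/(1 − |Γ_s|)

VSWR ≈ 5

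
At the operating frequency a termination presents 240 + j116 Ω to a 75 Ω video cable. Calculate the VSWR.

Γ = (Z_L − Z_0)/(Z_L + Z_0) = (165 + j116)/(315 + j116)
|Γ| = 202/336 = 0.601
VSWR = (1 + |Γ|)/(1 − |Γ|) = 1.6/0.399

VSWR ≈ 4.01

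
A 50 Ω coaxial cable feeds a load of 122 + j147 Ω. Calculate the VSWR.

VSWR ≈ 6.23

Γ = (Z_L − Z_0)/(Z_L + Z_0) = (72 + j147)/(172 + j147)
|Γ| = 164/226 = 0.723
VSWR = (1 + |Γ|)/(1 − |Γ|) = 1.72/0.277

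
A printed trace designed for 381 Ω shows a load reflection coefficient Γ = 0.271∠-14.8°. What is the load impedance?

Z_L = Z_0·(1 + Γ)/(1 − Γ) = 381·(1.26 − j0.0692)/(0.738 + j0.0692)

Z_L ≈ 643 − j96 Ω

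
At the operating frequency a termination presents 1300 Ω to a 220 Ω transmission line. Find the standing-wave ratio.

VSWR ≈ 5.91

Γ = (1300 − 220)/(1300 + 220) = 0.711
VSWR = (1 + 0.711)/(1 − 0.711)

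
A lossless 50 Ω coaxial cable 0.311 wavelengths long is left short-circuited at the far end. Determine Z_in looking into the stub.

βl = 2π × 0.311 = 112°
tan(βl) = -2.48
For a short-circuited stub, Z_in = jZ_0·tan(βl)

Z_in ≈ −j124 Ω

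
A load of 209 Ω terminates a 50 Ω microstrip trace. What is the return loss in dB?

RL ≈ 4.24 dB

Γ = (209 − 50)/(209 + 50) = 0.614
RL = −20·log₁₀|Γ| = −20·log₁₀(0.614)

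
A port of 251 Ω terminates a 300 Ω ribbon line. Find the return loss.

RL ≈ 21 dB

Γ = (251 − 300)/(251 + 300) = -0.0889
RL = −20·log₁₀|Γ| = −20·log₁₀(0.0889)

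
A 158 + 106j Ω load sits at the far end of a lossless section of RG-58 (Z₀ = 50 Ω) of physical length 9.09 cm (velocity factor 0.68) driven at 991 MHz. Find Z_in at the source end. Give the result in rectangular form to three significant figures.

λ = v/f = 0.68·c / 991 MHz = 0.206 m
βl = 2π·l/λ = 2π × 0.442 = 159°
tan(βl) = tan(159°) = -0.385
Z_in = Z_0·(Z_L + jZ_0·tanβl)/(Z_0 + jZ_L·tanβl)
     = 50·(158 + j86.8)/(90.8 − j60.8)

Z_in ≈ 38 + j73.3 Ω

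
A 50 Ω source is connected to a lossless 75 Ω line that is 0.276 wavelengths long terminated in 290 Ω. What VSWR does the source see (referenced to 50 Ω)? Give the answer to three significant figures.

VSWR ≈ 2.67

βl = 2π × 0.276 = 99.4°
tan(βl) = -6.07
Z_in = Z_0·(Z_L + jZ_0·tanβl)/(Z_0 + jZ_L·tanβl) = 19.9 + j11.5 Ω
Γ_s = (Z_in − Z_s)/(Z_in + Z_s) = (-30.1 + j11.5)/(69.9 + j11.5), |Γ_s| = 0.455
VSWR = (1 + |Γ_s|)/(1 − |Γ_s|)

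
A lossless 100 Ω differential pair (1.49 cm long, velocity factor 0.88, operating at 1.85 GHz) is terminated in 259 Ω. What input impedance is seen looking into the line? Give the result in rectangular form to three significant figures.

Z_in ≈ 82.9 − j88.3 Ω

λ = v/f = 0.88·c / 1.85 GHz = 0.143 m
βl = 2π·l/λ = 2π × 0.104 = 37.6°
tan(βl) = tan(37.6°) = 0.77
Z_in = Z_0·(Z_L + jZ_0·tanβl)/(Z_0 + jZ_L·tanβl)
     = 100·(259 + j77)/(100 + j199)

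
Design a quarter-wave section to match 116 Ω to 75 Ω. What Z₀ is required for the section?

Z_qwt ≈ 93.3 Ω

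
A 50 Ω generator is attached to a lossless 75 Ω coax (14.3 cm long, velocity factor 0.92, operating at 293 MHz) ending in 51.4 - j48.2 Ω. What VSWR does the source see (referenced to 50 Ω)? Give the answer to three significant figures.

VSWR ≈ 1.66

λ = v/f = 0.92·c / 293 MHz = 0.942 m
βl = 2π·l/λ = 2π × 0.152 = 54.7°
tan(βl) = 1.41
Z_in = Z_0·(Z_L + jZ_0·tanβl)/(Z_0 + jZ_L·tanβl) = 33.6 + j13.1 Ω
Γ_s = (Z_in − Z_s)/(Z_in + Z_s) = (-16.4 + j13.1)/(83.6 + j13.1), |Γ_s| = 0.248
VSWR = (1 + |Γ_s|)/(1 − |Γ_s|)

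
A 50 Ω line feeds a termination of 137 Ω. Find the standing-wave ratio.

Γ = (137 − 50)/(137 + 50) = 0.465
VSWR = (1 + 0.465)/(1 − 0.465)

VSWR ≈ 2.74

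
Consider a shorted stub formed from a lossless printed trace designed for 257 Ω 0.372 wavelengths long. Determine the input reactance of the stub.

βl = 2π × 0.372 = 134°
tan(βl) = -1.04
For a shorted stub, Z_in = jZ_0·tan(βl)

X_in ≈ -267 Ω (capacitive)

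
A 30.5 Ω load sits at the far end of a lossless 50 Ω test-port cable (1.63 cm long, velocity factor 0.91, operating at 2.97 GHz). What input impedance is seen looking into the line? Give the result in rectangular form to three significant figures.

Z_in ≈ 61.7 + j25.1 Ω

λ = v/f = 0.91·c / 2.97 GHz = 0.0919 m
βl = 2π·l/λ = 2π × 0.177 = 63.8°
tan(βl) = tan(63.8°) = 2.04
Z_in = Z_0·(Z_L + jZ_0·tanβl)/(Z_0 + jZ_L·tanβl)
     = 50·(30.5 + j102)/(50 + j62.1)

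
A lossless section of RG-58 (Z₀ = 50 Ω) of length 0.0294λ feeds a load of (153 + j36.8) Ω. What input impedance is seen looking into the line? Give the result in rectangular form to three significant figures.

Z_in ≈ 148 − j44.5 Ω

βl = 2π × 0.0294 = 10.6°
tan(βl) = tan(10.6°) = 0.187
Z_in = Z_0·(Z_L + jZ_0·tanβl)/(Z_0 + jZ_L·tanβl)
     = 50·(153 + j46.1)/(43.1 + j28.6)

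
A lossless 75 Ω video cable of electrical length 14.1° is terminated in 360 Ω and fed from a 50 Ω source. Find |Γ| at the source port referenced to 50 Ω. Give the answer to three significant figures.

|Γ| ≈ 0.749

tan(βl) = 0.251
Z_in = Z_0·(Z_L + jZ_0·tanβl)/(Z_0 + jZ_L·tanβl) = 156 − j169 Ω
Γ_s = (Z_in − Z_s)/(Z_in + Z_s) = (106 − j169)/(206 − j169), |Γ_s| = 0.749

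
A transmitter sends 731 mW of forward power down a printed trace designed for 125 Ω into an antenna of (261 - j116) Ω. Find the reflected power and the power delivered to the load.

P_reflected ≈ 144 mW; P_delivered ≈ 587 mW

|Γ| = |(136 − j116)/(386 − j116)| = 0.443
|Γ|² = 0.197
P_refl = |Γ|²·P_inc = 144 mW, P_del = (1 − |Γ|²)·P_inc = 587 mW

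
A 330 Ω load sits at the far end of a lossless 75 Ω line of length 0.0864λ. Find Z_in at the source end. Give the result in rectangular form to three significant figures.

βl = 2π × 0.0864 = 31.1°
tan(βl) = tan(31.1°) = 0.603
Z_in = Z_0·(Z_L + jZ_0·tanβl)/(Z_0 + jZ_L·tanβl)
     = 75·(330 + j45.3)/(75 + j199)

Z_in ≈ 55.9 − j103 Ω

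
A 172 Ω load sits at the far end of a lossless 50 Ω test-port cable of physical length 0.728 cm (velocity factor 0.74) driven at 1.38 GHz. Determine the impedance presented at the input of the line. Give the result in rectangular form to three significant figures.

λ = v/f = 0.74·c / 1.38 GHz = 0.161 m
βl = 2π·l/λ = 2π × 0.0453 = 16.3°
tan(βl) = tan(16.3°) = 0.292
Z_in = Z_0·(Z_L + jZ_0·tanβl)/(Z_0 + jZ_L·tanβl)
     = 50·(172 + j14.6)/(50 + j50.3)

Z_in ≈ 92.8 − j78.7 Ω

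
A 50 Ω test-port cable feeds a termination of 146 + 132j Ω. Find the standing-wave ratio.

Γ = (Z_L − Z_0)/(Z_L + Z_0) = (96 + j132)/(196 + j132)
|Γ| = 163/236 = 0.691
VSWR = (1 + |Γ|)/(1 − |Γ|) = 1.69/0.309

VSWR ≈ 5.47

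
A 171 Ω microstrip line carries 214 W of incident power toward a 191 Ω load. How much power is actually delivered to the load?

P_delivered ≈ 213 W

Γ = (191 − 171)/(191 + 171) = 0.0552
|Γ|² = 0.00305
P_refl = |Γ|²·P_inc = 0.653 W, P_del = (1 − |Γ|²)·P_inc = 213 W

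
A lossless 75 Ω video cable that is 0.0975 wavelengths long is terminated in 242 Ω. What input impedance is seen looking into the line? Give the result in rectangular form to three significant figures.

βl = 2π × 0.0975 = 35.1°
tan(βl) = tan(35.1°) = 0.703
Z_in = Z_0·(Z_L + jZ_0·tanβl)/(Z_0 + jZ_L·tanβl)
     = 75·(242 + j52.7)/(75 + j170)

Z_in ≈ 58.9 − j80.8 Ω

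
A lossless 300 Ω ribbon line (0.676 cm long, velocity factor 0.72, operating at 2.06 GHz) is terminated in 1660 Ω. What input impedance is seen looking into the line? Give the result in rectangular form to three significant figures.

Z_in ≈ 296 − j575 Ω

λ = v/f = 0.72·c / 2.06 GHz = 0.105 m
βl = 2π·l/λ = 2π × 0.0645 = 23.2°
tan(βl) = tan(23.2°) = 0.429
Z_in = Z_0·(Z_L + jZ_0·tanβl)/(Z_0 + jZ_L·tanβl)
     = 300·(1660 + j129)/(300 + j712)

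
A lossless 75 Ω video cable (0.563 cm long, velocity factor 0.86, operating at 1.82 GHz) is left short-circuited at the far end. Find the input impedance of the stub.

λ = v/f = 0.86·c / 1.82 GHz = 0.142 m
βl = 2π·l/λ = 2π × 0.0397 = 14.3°
tan(βl) = 0.255
For a short-circuited stub, Z_in = jZ_0·tan(βl)

Z_in ≈ +j19.1 Ω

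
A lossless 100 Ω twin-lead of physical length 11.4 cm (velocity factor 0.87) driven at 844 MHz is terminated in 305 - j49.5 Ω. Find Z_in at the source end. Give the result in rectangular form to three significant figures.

λ = v/f = 0.87·c / 844 MHz = 0.309 m
βl = 2π·l/λ = 2π × 0.369 = 133°
tan(βl) = tan(133°) = -1.08
Z_in = Z_0·(Z_L + jZ_0·tanβl)/(Z_0 + jZ_L·tanβl)
     = 100·(305 − j158)/(46.4 − j330)

Z_in ≈ 59.6 + j84 Ω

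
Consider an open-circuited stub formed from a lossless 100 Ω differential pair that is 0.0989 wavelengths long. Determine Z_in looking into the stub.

Z_in ≈ −j140 Ω

βl = 2π × 0.0989 = 35.6°
tan(βl) = 0.716
For an open-circuited stub, Z_in = −jZ_0·cot(βl) = −jZ_0/tan(βl)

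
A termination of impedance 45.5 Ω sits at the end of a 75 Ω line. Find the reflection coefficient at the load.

Γ = -0.245

Γ = (Z_L − Z_0)/(Z_L + Z_0) = (45.5 − 75)/(45.5 + 75) = -29.5/120.5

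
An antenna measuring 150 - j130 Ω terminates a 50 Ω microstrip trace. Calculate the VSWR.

Γ = (Z_L − Z_0)/(Z_L + Z_0) = (100 − j130)/(200 − j130)
|Γ| = 164/239 = 0.688
VSWR = (1 + |Γ|)/(1 − |Γ|) = 1.69/0.312

VSWR ≈ 5.4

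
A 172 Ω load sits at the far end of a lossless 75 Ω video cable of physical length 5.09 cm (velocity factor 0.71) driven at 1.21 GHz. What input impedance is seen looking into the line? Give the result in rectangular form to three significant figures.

Z_in ≈ 34.4 + j15.1 Ω

λ = v/f = 0.71·c / 1.21 GHz = 0.176 m
βl = 2π·l/λ = 2π × 0.289 = 104°
tan(βl) = tan(104°) = -3.98
Z_in = Z_0·(Z_L + jZ_0·tanβl)/(Z_0 + jZ_L·tanβl)
     = 75·(172 − j299)/(75 − j685)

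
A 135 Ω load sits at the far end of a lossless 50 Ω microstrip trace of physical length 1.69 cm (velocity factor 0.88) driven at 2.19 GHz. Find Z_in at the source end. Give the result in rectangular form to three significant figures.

Z_in ≈ 28.5 − j32.6 Ω

λ = v/f = 0.88·c / 2.19 GHz = 0.121 m
βl = 2π·l/λ = 2π × 0.14 = 50.5°
tan(βl) = tan(50.5°) = 1.21
Z_in = Z_0·(Z_L + jZ_0·tanβl)/(Z_0 + jZ_L·tanβl)
     = 50·(135 + j60.6)/(50 + j164)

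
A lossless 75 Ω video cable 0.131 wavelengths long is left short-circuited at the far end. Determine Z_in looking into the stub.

βl = 2π × 0.131 = 47.2°
tan(βl) = 1.08
For a short-circuited stub, Z_in = jZ_0·tan(βl)

Z_in ≈ +j80.9 Ω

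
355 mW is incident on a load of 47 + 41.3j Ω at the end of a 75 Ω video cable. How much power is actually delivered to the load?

P_delivered ≈ 302 mW

|Γ| = |(-28 + j41.3)/(122 + j41.3)| = 0.387
|Γ|² = 0.15
P_refl = |Γ|²·P_inc = 53.3 mW, P_del = (1 − |Γ|²)·P_inc = 302 mW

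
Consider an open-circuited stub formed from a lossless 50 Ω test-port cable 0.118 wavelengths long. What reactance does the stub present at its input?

βl = 2π × 0.118 = 42.5°
tan(βl) = 0.916
For an open-circuited stub, Z_in = −jZ_0·cot(βl) = −jZ_0/tan(βl)

X_in ≈ -54.6 Ω (capacitive)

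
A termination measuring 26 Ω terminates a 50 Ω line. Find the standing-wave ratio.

For a purely resistive load, VSWR = R_L/Z_0 or Z_0/R_L (whichever > 1) = 50/26

VSWR ≈ 1.92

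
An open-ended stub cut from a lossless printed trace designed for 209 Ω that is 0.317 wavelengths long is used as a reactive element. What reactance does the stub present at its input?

βl = 2π × 0.317 = 114°
tan(βl) = -2.23
For an open-ended stub, Z_in = −jZ_0·cot(βl) = −jZ_0/tan(βl)

X_in ≈ 93.6 Ω (inductive)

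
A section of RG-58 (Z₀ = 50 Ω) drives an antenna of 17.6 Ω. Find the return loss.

Γ = (17.6 − 50)/(17.6 + 50) = -0.479
RL = −20·log₁₀|Γ| = −20·log₁₀(0.479)

RL ≈ 6.39 dB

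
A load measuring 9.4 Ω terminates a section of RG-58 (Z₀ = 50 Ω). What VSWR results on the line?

Γ = (9.4 − 50)/(9.4 + 50) = -0.684
VSWR = (1 + 0.684)/(1 − 0.684)

VSWR ≈ 5.32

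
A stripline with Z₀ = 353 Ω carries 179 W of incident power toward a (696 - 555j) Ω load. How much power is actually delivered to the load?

|Γ| = |(343 − j555)/(1049 − j555)| = 0.55
|Γ|² = 0.302
P_refl = |Γ|²·P_inc = 54.1 W, P_del = (1 − |Γ|²)·P_inc = 125 W

P_delivered ≈ 125 W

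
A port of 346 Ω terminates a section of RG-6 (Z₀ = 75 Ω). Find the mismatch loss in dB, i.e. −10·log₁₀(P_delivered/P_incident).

mismatch loss ≈ 2.32 dB

Γ = (346 − 75)/(346 + 75) = 0.644
|Γ|² = 0.414, so P_del/P_inc = 1 − |Γ|² = 0.586
ML = −10·log₁₀(1 − |Γ|²)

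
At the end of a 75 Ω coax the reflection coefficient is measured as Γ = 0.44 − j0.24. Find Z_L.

Z_L ≈ 151 − j97 Ω

Z_L = Z_0·(1 + Γ)/(1 − Γ) = 75·(1.44 − j0.24)/(0.56 + j0.24)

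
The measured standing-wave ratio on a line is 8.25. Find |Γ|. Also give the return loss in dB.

|Γ| = (S − 1)/(S + 1) = (8.25 − 1)/(8.25 + 1) = 7.25/9.25
RL = −20·log₁₀|Γ| = −20·log₁₀(0.784)

|Γ| ≈ 0.784; return loss ≈ 2.12 dB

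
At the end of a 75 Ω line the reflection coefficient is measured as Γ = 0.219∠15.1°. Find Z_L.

Z_L = Z_0·(1 + Γ)/(1 − Γ) = 75·(1.21 + j0.0571)/(0.789 − j0.0571)

Z_L ≈ 114 + j13.7 Ω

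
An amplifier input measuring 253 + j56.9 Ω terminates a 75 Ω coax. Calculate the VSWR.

VSWR ≈ 3.56

Γ = (Z_L − Z_0)/(Z_L + Z_0) = (178 + j56.9)/(328 + j56.9)
|Γ| = 187/333 = 0.561
VSWR = (1 + |Γ|)/(1 − |Γ|) = 1.56/0.439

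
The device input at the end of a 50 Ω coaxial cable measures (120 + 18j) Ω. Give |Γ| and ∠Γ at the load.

Γ = (Z_L − Z_0)/(Z_L + Z_0) = (70 + j18)/(170 + j18)
|Γ| = 72.3/171 = 0.423

Γ ≈ 0.423 ∠ 8.38°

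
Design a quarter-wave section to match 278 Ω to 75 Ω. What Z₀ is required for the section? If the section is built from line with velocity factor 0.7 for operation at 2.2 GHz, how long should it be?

Z_qwt = √(Z_0·R_L) = √(75 × 278) = √20850
λ = 0.7·c/f = 0.0955 m, so l = λ/4 = 0.0239 m

Z_qwt ≈ 144 Ω; length ≈ 2.39 cm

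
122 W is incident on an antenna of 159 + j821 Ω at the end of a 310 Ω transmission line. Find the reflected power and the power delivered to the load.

|Γ| = |(-151 + j821)/(469 + j821)| = 0.883
|Γ|² = 0.779
P_refl = |Γ|²·P_inc = 95.1 W, P_del = (1 − |Γ|²)·P_inc = 26.9 W

P_reflected ≈ 95.1 W; P_delivered ≈ 26.9 W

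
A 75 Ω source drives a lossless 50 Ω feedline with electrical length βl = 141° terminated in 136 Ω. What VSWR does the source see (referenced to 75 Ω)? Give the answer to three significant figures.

tan(βl) = -0.81
Z_in = Z_0·(Z_L + jZ_0·tanβl)/(Z_0 + jZ_L·tanβl) = 38.5 + j44.3 Ω
Γ_s = (Z_in − Z_s)/(Z_in + Z_s) = (-36.5 + j44.3)/(113 + j44.3), |Γ_s| = 0.471
VSWR = (1 + |Γ_s|)/(1 − |Γ_s|)

VSWR ≈ 2.78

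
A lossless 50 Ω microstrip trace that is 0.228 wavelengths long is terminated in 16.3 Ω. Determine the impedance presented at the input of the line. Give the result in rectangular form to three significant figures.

βl = 2π × 0.228 = 82.1°
tan(βl) = tan(82.1°) = 7.19
Z_in = Z_0·(Z_L + jZ_0·tanβl)/(Z_0 + jZ_L·tanβl)
     = 50·(16.3 + j359)/(50 + j117)

Z_in ≈ 132 + j49.5 Ω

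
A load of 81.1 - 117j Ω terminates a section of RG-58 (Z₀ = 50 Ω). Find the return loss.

Γ = (31.1 − j117)/(131.1 − j117), |Γ| = 0.689
RL = −20·log₁₀|Γ| = −20·log₁₀(0.689)

RL ≈ 3.24 dB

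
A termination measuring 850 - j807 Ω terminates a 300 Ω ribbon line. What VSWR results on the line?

VSWR ≈ 5.56

Γ = (Z_L − Z_0)/(Z_L + Z_0) = (550 − j807)/(1150 − j807)
|Γ| = 977/1400 = 0.695
VSWR = (1 + |Γ|)/(1 − |Γ|) = 1.7/0.305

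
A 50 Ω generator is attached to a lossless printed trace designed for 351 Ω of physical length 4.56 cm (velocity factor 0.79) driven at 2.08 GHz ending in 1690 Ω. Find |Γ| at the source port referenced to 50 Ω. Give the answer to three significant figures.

|Γ| ≈ 0.916

λ = v/f = 0.79·c / 2.08 GHz = 0.114 m
βl = 2π·l/λ = 2π × 0.4 = 144°
tan(βl) = -0.725
Z_in = Z_0·(Z_L + jZ_0·tanβl)/(Z_0 + jZ_L·tanβl) = 196 + j428 Ω
Γ_s = (Z_in − Z_s)/(Z_in + Z_s) = (146 + j428)/(246 + j428), |Γ_s| = 0.916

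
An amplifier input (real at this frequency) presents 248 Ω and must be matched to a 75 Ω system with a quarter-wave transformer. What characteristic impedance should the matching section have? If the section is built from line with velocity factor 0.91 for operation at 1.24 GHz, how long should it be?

Z_qwt ≈ 136 Ω; length ≈ 5.5 cm

Z_qwt = √(Z_0·R_L) = √(75 × 248) = √18600
λ = 0.91·c/f = 0.22 m, so l = λ/4 = 0.055 m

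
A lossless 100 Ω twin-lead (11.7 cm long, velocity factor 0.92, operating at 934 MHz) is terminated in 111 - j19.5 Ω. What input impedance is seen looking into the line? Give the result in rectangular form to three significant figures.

Z_in ≈ 122 + j8.74 Ω

λ = v/f = 0.92·c / 934 MHz = 0.296 m
βl = 2π·l/λ = 2π × 0.396 = 143°
tan(βl) = tan(143°) = -0.766
Z_in = Z_0·(Z_L + jZ_0·tanβl)/(Z_0 + jZ_L·tanβl)
     = 100·(111 − j96.1)/(85.1 − j85.1)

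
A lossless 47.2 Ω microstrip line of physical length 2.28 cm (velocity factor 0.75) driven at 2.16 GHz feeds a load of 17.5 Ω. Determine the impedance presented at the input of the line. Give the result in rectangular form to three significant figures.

Z_in ≈ 103 + j45.6 Ω

λ = v/f = 0.75·c / 2.16 GHz = 0.104 m
βl = 2π·l/λ = 2π × 0.219 = 78.8°
tan(βl) = tan(78.8°) = 5.05
Z_in = Z_0·(Z_L + jZ_0·tanβl)/(Z_0 + jZ_L·tanβl)
     = 47.2·(17.5 + j238)/(47.2 + j88.4)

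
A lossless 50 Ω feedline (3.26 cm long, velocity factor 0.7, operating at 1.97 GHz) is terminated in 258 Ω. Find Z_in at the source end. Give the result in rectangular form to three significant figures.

Z_in ≈ 10.9 + j17.5 Ω

λ = v/f = 0.7·c / 1.97 GHz = 0.107 m
βl = 2π·l/λ = 2π × 0.306 = 110°
tan(βl) = tan(110°) = -2.73
Z_in = Z_0·(Z_L + jZ_0·tanβl)/(Z_0 + jZ_L·tanβl)
     = 50·(258 − j137)/(50 − j705)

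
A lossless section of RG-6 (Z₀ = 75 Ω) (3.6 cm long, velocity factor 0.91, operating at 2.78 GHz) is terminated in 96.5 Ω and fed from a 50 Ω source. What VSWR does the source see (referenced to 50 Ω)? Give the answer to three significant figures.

λ = v/f = 0.91·c / 2.78 GHz = 0.0982 m
βl = 2π·l/λ = 2π × 0.367 = 132°
tan(βl) = -1.11
Z_in = Z_0·(Z_L + jZ_0·tanβl)/(Z_0 + jZ_L·tanβl) = 70.8 + j17.9 Ω
Γ_s = (Z_in − Z_s)/(Z_in + Z_s) = (20.8 + j17.9)/(121 + j17.9), |Γ_s| = 0.225
VSWR = (1 + |Γ_s|)/(1 − |Γ_s|)

VSWR ≈ 1.58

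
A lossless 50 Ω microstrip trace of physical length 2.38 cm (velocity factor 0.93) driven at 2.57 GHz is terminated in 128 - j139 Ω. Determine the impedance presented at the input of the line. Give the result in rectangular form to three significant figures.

Z_in ≈ 8.63 + j0.238 Ω

λ = v/f = 0.93·c / 2.57 GHz = 0.109 m
βl = 2π·l/λ = 2π × 0.219 = 78.9°
tan(βl) = tan(78.9°) = 5.11
Z_in = Z_0·(Z_L + jZ_0·tanβl)/(Z_0 + jZ_L·tanβl)
     = 50·(128 + j116)/(760 + j654)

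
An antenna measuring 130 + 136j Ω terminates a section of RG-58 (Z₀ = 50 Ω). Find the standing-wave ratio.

VSWR ≈ 5.65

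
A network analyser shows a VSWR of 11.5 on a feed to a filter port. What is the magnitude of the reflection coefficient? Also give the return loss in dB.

|Γ| = (S − 1)/(S + 1) = (11.5 − 1)/(11.5 + 1) = 10.5/12.5
RL = −20·log₁₀|Γ| = −20·log₁₀(0.84)

|Γ| ≈ 0.84; return loss ≈ 1.51 dB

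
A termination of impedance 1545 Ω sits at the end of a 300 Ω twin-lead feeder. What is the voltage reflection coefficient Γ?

Γ = (Z_L − Z_0)/(Z_L + Z_0) = (1545 − 300)/(1545 + 300) = 1245/1845

Γ = 0.675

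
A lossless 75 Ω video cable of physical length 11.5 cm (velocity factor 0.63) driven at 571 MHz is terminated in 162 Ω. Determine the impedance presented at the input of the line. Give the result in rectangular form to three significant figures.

λ = v/f = 0.63·c / 571 MHz = 0.331 m
βl = 2π·l/λ = 2π × 0.347 = 125°
tan(βl) = tan(125°) = -1.42
Z_in = Z_0·(Z_L + jZ_0·tanβl)/(Z_0 + jZ_L·tanβl)
     = 75·(162 − j107)/(75 − j231)

Z_in ≈ 46.9 + j37.4 Ω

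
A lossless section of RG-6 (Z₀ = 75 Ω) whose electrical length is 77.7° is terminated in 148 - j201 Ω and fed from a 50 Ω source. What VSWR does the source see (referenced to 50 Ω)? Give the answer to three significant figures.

tan(βl) = 4.59
Z_in = Z_0·(Z_L + jZ_0·tanβl)/(Z_0 + jZ_L·tanβl) = 12.6 + j2.17 Ω
Γ_s = (Z_in − Z_s)/(Z_in + Z_s) = (-37.4 + j2.17)/(62.6 + j2.17), |Γ_s| = 0.598
VSWR = (1 + |Γ_s|)/(1 − |Γ_s|)

VSWR ≈ 3.97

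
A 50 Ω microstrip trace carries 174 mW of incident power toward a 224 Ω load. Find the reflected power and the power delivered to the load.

Γ = (224 − 50)/(224 + 50) = 0.635
|Γ|² = 0.403
P_refl = |Γ|²·P_inc = 70.2 mW, P_del = (1 − |Γ|²)·P_inc = 104 mW

P_reflected ≈ 70.2 mW; P_delivered ≈ 104 mW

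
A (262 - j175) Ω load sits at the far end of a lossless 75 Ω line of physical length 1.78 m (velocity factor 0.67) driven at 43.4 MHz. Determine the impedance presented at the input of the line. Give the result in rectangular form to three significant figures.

λ = v/f = 0.67·c / 43.4 MHz = 4.63 m
βl = 2π·l/λ = 2π × 0.384 = 138°
tan(βl) = tan(138°) = -0.889
Z_in = Z_0·(Z_L + jZ_0·tanβl)/(Z_0 + jZ_L·tanβl)
     = 75·(262 − j242)/(-80.6 − j233)

Z_in ≈ 43.4 + j99.4 Ω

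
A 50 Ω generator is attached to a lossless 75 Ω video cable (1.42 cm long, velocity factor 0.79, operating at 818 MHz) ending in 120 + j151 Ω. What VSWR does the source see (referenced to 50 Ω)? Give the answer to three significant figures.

λ = v/f = 0.79·c / 818 MHz = 0.29 m
βl = 2π·l/λ = 2π × 0.049 = 17.6°
tan(βl) = 0.318
Z_in = Z_0·(Z_L + jZ_0·tanβl)/(Z_0 + jZ_L·tanβl) = 340 + j4.68 Ω
Γ_s = (Z_in − Z_s)/(Z_in + Z_s) = (290 + j4.68)/(390 + j4.68), |Γ_s| = 0.744
VSWR = (1 + |Γ_s|)/(1 − |Γ_s|)

VSWR ≈ 6.81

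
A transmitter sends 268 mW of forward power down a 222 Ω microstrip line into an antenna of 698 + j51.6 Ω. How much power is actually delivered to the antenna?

|Γ| = |(476 + j51.6)/(920 + j51.6)| = 0.52
|Γ|² = 0.27
P_refl = |Γ|²·P_inc = 72.4 mW, P_del = (1 − |Γ|²)·P_inc = 196 mW

P_delivered ≈ 196 mW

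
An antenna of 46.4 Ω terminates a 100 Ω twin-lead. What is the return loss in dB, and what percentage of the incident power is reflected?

Γ = (46.4 − 100)/(46.4 + 100) = -0.366
RL = −20·log₁₀(0.366) = 8.73 dB
P_refl/P_inc = |Γ|² = 0.134

RL ≈ 8.73 dB; 13.4% of incident power reflected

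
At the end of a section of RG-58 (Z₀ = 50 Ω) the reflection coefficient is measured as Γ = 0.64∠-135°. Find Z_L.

Z_L ≈ 12.8 − j19.6 Ω

Z_L = Z_0·(1 + Γ)/(1 − Γ) = 50·(0.547 − j0.453)/(1.45 + j0.453)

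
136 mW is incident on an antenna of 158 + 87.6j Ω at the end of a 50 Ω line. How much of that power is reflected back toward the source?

|Γ| = |(108 + j87.6)/(208 + j87.6)| = 0.616
|Γ|² = 0.38
P_refl = |Γ|²·P_inc = 51.6 mW, P_del = (1 − |Γ|²)·P_inc = 84.4 mW

P_reflected ≈ 51.6 mW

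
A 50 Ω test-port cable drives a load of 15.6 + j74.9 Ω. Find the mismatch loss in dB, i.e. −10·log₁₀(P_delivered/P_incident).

mismatch loss ≈ 5.02 dB

Γ = (-34.4 + j74.9)/(65.6 + j74.9), |Γ| = 0.828
|Γ|² = 0.685, so P_del/P_inc = 1 − |Γ|² = 0.315
ML = −10·log₁₀(1 − |Γ|²)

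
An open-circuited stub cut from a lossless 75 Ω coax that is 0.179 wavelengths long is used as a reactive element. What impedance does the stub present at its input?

βl = 2π × 0.179 = 64.4°
tan(βl) = 2.09
For an open-circuited stub, Z_in = −jZ_0·cot(βl) = −jZ_0/tan(βl)

Z_in ≈ −j35.9 Ω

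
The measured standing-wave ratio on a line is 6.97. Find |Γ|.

|Γ| ≈ 0.749

|Γ| = (S − 1)/(S + 1) = (6.97 − 1)/(6.97 + 1) = 5.97/7.97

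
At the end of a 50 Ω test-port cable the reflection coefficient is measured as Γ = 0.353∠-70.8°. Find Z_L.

Z_L = Z_0·(1 + Γ)/(1 − Γ) = 50·(1.12 − j0.333)/(0.884 + j0.333)

Z_L ≈ 49 − j37.4 Ω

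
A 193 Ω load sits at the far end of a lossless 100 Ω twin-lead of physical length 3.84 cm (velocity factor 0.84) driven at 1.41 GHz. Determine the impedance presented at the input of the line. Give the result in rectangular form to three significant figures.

Z_in ≈ 53.7 − j16.2 Ω

λ = v/f = 0.84·c / 1.41 GHz = 0.179 m
βl = 2π·l/λ = 2π × 0.215 = 77.3°
tan(βl) = tan(77.3°) = 4.45
Z_in = Z_0·(Z_L + jZ_0·tanβl)/(Z_0 + jZ_L·tanβl)
     = 100·(193 + j445)/(100 + j860)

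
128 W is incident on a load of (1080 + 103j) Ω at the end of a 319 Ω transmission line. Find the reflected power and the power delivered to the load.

|Γ| = |(761 + j103)/(1399 + j103)| = 0.547
|Γ|² = 0.3
P_refl = |Γ|²·P_inc = 38.4 W, P_del = (1 − |Γ|²)·P_inc = 89.6 W

P_reflected ≈ 38.4 W; P_delivered ≈ 89.6 W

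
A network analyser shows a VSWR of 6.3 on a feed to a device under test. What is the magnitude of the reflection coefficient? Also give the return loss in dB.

|Γ| = (S − 1)/(S + 1) = (6.3 − 1)/(6.3 + 1) = 5.3/7.3
RL = −20·log₁₀|Γ| = −20·log₁₀(0.726)

|Γ| ≈ 0.726; return loss ≈ 2.78 dB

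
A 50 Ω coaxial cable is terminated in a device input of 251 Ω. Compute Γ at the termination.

Γ = 0.668

Γ = (Z_L − Z_0)/(Z_L + Z_0) = (251 − 50)/(251 + 50) = 201/301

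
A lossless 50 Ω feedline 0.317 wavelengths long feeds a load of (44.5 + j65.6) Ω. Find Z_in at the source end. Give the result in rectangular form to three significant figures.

βl = 2π × 0.317 = 114°
tan(βl) = tan(114°) = -2.23
Z_in = Z_0·(Z_L + jZ_0·tanβl)/(Z_0 + jZ_L·tanβl)
     = 50·(44.5 − j46.1)/(197 − j99.4)

Z_in ≈ 13.7 − j4.77 Ω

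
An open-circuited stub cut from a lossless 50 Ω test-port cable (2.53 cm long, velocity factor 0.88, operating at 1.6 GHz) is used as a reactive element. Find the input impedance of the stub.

λ = v/f = 0.88·c / 1.6 GHz = 0.165 m
βl = 2π·l/λ = 2π × 0.153 = 55.2°
tan(βl) = 1.44
For an open-circuited stub, Z_in = −jZ_0·cot(βl) = −jZ_0/tan(βl)

Z_in ≈ −j34.8 Ω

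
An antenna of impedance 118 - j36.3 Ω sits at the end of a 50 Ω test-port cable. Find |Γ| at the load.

|Γ| ≈ 0.448

Γ = (Z_L − Z_0)/(Z_L + Z_0) = (68 − j36.3)/(168 − j36.3)
|Γ| = 77.1/172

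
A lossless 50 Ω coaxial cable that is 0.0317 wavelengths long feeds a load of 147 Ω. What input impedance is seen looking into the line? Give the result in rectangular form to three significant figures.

Z_in ≈ 113 − j57.1 Ω

βl = 2π × 0.0317 = 11.4°
tan(βl) = tan(11.4°) = 0.202
Z_in = Z_0·(Z_L + jZ_0·tanβl)/(Z_0 + jZ_L·tanβl)
     = 50·(147 + j10.1)/(50 + j29.7)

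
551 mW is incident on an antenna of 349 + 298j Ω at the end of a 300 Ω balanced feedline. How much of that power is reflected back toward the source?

P_reflected ≈ 98.5 mW

|Γ| = |(49 + j298)/(649 + j298)| = 0.423
|Γ|² = 0.179
P_refl = |Γ|²·P_inc = 98.5 mW, P_del = (1 − |Γ|²)·P_inc = 452 mW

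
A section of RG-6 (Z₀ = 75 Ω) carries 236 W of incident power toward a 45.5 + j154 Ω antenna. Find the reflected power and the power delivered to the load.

P_reflected ≈ 152 W; P_delivered ≈ 84.2 W

|Γ| = |(-29.5 + j154)/(120.5 + j154)| = 0.802
|Γ|² = 0.643
P_refl = |Γ|²·P_inc = 152 W, P_del = (1 − |Γ|²)·P_inc = 84.2 W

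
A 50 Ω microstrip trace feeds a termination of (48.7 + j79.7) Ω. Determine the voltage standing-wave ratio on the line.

VSWR ≈ 4.38

Γ = (Z_L − Z_0)/(Z_L + Z_0) = (-1.3 + j79.7)/(98.7 + j79.7)
|Γ| = 79.7/127 = 0.628
VSWR = (1 + |Γ|)/(1 − |Γ|) = 1.63/0.372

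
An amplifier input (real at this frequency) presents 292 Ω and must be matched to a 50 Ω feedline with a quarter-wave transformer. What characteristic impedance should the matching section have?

Z_qwt ≈ 121 Ω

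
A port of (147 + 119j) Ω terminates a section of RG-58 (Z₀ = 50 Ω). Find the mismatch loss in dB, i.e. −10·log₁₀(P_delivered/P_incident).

Γ = (97 + j119)/(197 + j119), |Γ| = 0.667
|Γ|² = 0.445, so P_del/P_inc = 1 − |Γ|² = 0.555
ML = −10·log₁₀(1 − |Γ|²)

mismatch loss ≈ 2.56 dB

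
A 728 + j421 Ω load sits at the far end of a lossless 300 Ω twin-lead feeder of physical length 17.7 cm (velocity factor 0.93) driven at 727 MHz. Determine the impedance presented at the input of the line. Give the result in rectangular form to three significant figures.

Z_in ≈ 354 + j415 Ω

λ = v/f = 0.93·c / 727 MHz = 0.384 m
βl = 2π·l/λ = 2π × 0.461 = 166°
tan(βl) = tan(166°) = -0.249
Z_in = Z_0·(Z_L + jZ_0·tanβl)/(Z_0 + jZ_L·tanβl)
     = 300·(728 + j346)/(405 − j181)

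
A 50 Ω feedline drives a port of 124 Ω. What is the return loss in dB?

Γ = (124 − 50)/(124 + 50) = 0.425
RL = −20·log₁₀|Γ| = −20·log₁₀(0.425)

RL ≈ 7.43 dB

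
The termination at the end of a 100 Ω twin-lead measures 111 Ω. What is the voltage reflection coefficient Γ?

Γ = 0.0521

Γ = (Z_L − Z_0)/(Z_L + Z_0) = (111 − 100)/(111 + 100) = 11/211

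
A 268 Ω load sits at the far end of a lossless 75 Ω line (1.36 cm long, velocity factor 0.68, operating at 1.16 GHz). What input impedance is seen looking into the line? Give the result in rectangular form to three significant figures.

λ = v/f = 0.68·c / 1.16 GHz = 0.176 m
βl = 2π·l/λ = 2π × 0.0773 = 27.8°
tan(βl) = tan(27.8°) = 0.528
Z_in = Z_0·(Z_L + jZ_0·tanβl)/(Z_0 + jZ_L·tanβl)
     = 75·(268 + j39.6)/(75 + j142)

Z_in ≈ 75.1 − j102 Ω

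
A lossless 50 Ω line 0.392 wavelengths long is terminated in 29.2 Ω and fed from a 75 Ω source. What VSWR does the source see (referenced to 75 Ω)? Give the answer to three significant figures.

VSWR ≈ 2.11

βl = 2π × 0.392 = 141°
tan(βl) = -0.806
Z_in = Z_0·(Z_L + jZ_0·tanβl)/(Z_0 + jZ_L·tanβl) = 39.4 − j21.7 Ω
Γ_s = (Z_in − Z_s)/(Z_in + Z_s) = (-35.6 − j21.7)/(114 − j21.7), |Γ_s| = 0.358
VSWR = (1 + |Γ_s|)/(1 − |Γ_s|)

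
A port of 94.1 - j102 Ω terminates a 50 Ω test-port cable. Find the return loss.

Γ = (44.1 − j102)/(144.1 − j102), |Γ| = 0.629
RL = −20·log₁₀|Γ| = −20·log₁₀(0.629)

RL ≈ 4.02 dB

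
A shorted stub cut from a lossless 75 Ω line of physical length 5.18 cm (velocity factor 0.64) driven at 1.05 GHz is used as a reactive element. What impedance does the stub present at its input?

Z_in ≈ −j353 Ω

λ = v/f = 0.64·c / 1.05 GHz = 0.183 m
βl = 2π·l/λ = 2π × 0.283 = 102°
tan(βl) = -4.71
For a shorted stub, Z_in = jZ_0·tan(βl)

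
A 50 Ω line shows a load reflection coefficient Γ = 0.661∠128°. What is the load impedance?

Z_L ≈ 12.5 + j23.1 Ω

Z_L = Z_0·(1 + Γ)/(1 − Γ) = 50·(0.593 + j0.521)/(1.41 − j0.521)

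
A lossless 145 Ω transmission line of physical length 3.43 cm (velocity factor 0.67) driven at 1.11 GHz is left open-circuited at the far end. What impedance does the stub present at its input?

λ = v/f = 0.67·c / 1.11 GHz = 0.181 m
βl = 2π·l/λ = 2π × 0.189 = 68.2°
tan(βl) = 2.5
For an open-circuited stub, Z_in = −jZ_0·cot(βl) = −jZ_0/tan(βl)

Z_in ≈ −j58 Ω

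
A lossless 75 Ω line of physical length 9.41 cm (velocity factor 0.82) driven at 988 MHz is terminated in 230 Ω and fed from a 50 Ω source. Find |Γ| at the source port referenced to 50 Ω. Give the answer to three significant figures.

λ = v/f = 0.82·c / 988 MHz = 0.249 m
βl = 2π·l/λ = 2π × 0.378 = 136°
tan(βl) = -0.964
Z_in = Z_0·(Z_L + jZ_0·tanβl)/(Z_0 + jZ_L·tanβl) = 45.6 + j62.4 Ω
Γ_s = (Z_in − Z_s)/(Z_in + Z_s) = (-4.43 + j62.4)/(95.6 + j62.4), |Γ_s| = 0.548

|Γ| ≈ 0.548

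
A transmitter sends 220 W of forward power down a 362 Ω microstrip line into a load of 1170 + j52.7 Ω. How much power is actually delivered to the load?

|Γ| = |(808 + j52.7)/(1532 + j52.7)| = 0.528
|Γ|² = 0.279
P_refl = |Γ|²·P_inc = 61.4 W, P_del = (1 − |Γ|²)·P_inc = 159 W

P_delivered ≈ 159 W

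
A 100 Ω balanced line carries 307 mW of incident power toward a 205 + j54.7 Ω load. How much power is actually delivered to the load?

|Γ| = |(105 + j54.7)/(305 + j54.7)| = 0.382
|Γ|² = 0.146
P_refl = |Γ|²·P_inc = 44.8 mW, P_del = (1 − |Γ|²)·P_inc = 262 mW

P_delivered ≈ 262 mW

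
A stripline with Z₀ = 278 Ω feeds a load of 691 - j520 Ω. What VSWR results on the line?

Γ = (Z_L − Z_0)/(Z_L + Z_0) = (413 − j520)/(969 − j520)
|Γ| = 664/1100 = 0.604
VSWR = (1 + |Γ|)/(1 − |Γ|) = 1.6/0.396

VSWR ≈ 4.05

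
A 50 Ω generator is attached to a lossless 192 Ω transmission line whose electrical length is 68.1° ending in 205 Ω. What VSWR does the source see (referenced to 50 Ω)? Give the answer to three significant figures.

tan(βl) = 2.49
Z_in = Z_0·(Z_L + jZ_0·tanβl)/(Z_0 + jZ_L·tanβl) = 183 − j8.3 Ω
Γ_s = (Z_in − Z_s)/(Z_in + Z_s) = (133 − j8.3)/(233 − j8.3), |Γ_s| = 0.571
VSWR = (1 + |Γ_s|)/(1 − |Γ_s|)

VSWR ≈ 3.67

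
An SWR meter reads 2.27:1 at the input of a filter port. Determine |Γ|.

|Γ| = (S − 1)/(S + 1) = (2.27 − 1)/(2.27 + 1) = 1.27/3.27

|Γ| ≈ 0.388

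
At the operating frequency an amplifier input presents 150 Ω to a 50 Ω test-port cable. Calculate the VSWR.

VSWR ≈ 3

Γ = (150 − 50)/(150 + 50) = 0.5
VSWR = (1 + 0.5)/(1 − 0.5)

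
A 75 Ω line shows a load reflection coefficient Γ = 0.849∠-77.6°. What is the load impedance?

Z_L = Z_0·(1 + Γ)/(1 − Γ) = 75·(1.18 − j0.829)/(0.818 + j0.829)

Z_L ≈ 15.4 − j91.7 Ω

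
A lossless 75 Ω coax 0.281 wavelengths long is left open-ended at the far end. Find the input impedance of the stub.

Z_in ≈ +j14.8 Ω

βl = 2π × 0.281 = 101°
tan(βl) = -5.07
For an open-ended stub, Z_in = −jZ_0·cot(βl) = −jZ_0/tan(βl)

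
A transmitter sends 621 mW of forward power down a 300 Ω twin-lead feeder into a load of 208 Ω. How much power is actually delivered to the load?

Γ = (208 − 300)/(208 + 300) = -0.181
|Γ|² = 0.0328
P_refl = |Γ|²·P_inc = 20.4 mW, P_del = (1 − |Γ|²)·P_inc = 601 mW

P_delivered ≈ 601 mW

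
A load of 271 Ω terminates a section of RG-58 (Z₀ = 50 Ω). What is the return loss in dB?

Γ = (271 − 50)/(271 + 50) = 0.688
RL = −20·log₁₀|Γ| = −20·log₁₀(0.688)

RL ≈ 3.24 dB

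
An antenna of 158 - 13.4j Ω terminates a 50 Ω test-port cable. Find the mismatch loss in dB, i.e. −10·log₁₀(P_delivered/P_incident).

mismatch loss ≈ 1.38 dB

Γ = (108 − j13.4)/(208 − j13.4), |Γ| = 0.522
|Γ|² = 0.273, so P_del/P_inc = 1 − |Γ|² = 0.727
ML = −10·log₁₀(1 − |Γ|²)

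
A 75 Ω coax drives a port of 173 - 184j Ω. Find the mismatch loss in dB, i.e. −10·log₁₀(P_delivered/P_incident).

mismatch loss ≈ 2.64 dB

Γ = (98 − j184)/(248 − j184), |Γ| = 0.675
|Γ|² = 0.456, so P_del/P_inc = 1 − |Γ|² = 0.544
ML = −10·log₁₀(1 − |Γ|²)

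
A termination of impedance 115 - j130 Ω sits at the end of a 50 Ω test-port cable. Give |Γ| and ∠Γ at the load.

Γ = (Z_L − Z_0)/(Z_L + Z_0) = (65 − j130)/(165 − j130)
|Γ| = 145/210 = 0.692

Γ ≈ 0.692 ∠ -25.2°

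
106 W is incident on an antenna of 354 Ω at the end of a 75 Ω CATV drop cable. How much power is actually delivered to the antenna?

P_delivered ≈ 61.2 W

Γ = (354 − 75)/(354 + 75) = 0.65
|Γ|² = 0.423
P_refl = |Γ|²·P_inc = 44.8 W, P_del = (1 − |Γ|²)·P_inc = 61.2 W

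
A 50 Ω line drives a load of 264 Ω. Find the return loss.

RL ≈ 3.33 dB

Γ = (264 − 50)/(264 + 50) = 0.682
RL = −20·log₁₀|Γ| = −20·log₁₀(0.682)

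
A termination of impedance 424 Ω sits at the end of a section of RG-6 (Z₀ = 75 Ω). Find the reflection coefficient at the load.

Γ = 0.699

Γ = (Z_L − Z_0)/(Z_L + Z_0) = (424 − 75)/(424 + 75) = 349/499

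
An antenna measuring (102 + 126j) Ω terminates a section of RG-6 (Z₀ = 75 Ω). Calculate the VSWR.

VSWR ≈ 3.92

Γ = (Z_L − Z_0)/(Z_L + Z_0) = (27 + j126)/(177 + j126)
|Γ| = 129/217 = 0.593
VSWR = (1 + |Γ|)/(1 − |Γ|) = 1.59/0.407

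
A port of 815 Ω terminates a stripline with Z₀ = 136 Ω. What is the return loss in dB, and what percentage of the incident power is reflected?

Γ = (815 − 136)/(815 + 136) = 0.714
RL = −20·log₁₀(0.714) = 2.93 dB
P_refl/P_inc = |Γ|² = 0.51

RL ≈ 2.93 dB; 51% of incident power reflected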